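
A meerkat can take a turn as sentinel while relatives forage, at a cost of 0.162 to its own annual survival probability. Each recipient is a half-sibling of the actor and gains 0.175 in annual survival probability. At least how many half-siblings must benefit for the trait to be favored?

r to a half-sibling = 1/4 (half-sibs share one parent — one path of length 2: r = (1/2)^2 = 1/4).
Hamilton's rule: n·r·B > C  ⇒  n > C/(r·B) = 0.162/(0.25·0.175) = 3.703.
The smallest integer exceeding 3.703 is 4.

4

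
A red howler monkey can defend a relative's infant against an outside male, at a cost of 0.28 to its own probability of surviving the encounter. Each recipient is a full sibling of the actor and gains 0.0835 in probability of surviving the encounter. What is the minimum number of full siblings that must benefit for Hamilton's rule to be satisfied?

7

r to a full sibling = 0.5 (full sibs share both parents — two paths of length 2: r = 2·(1/2)^2 = 1/2).
Hamilton's rule: n·r·B > C  ⇒  n > C/(r·B) = 0.28/(0.5·0.0835) = 6.707.
The smallest integer exceeding 6.707 is 7.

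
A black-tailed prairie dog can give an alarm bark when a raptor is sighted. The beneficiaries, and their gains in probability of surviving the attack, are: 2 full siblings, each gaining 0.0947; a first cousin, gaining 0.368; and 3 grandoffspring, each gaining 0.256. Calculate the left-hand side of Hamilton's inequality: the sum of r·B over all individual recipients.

r to a full sibling = 1/2 (full sibs share both parents — two paths of length 2: r = 2·(1/2)^2 = 1/2).
r to a first cousin = 1/8 (first cousins share one grandparent pair — two paths of length 4: r = 2·(1/2)^4 = 1/8).
r to a grandoffspring = 0.25 (two parent–offspring links: r = (1/2)^2 = 1/4).
Summing one r·B term per recipient: 2·0.5·0.0947 + 1·0.125·0.368 + 3·0.25·0.256 = 0.3327.

0.3327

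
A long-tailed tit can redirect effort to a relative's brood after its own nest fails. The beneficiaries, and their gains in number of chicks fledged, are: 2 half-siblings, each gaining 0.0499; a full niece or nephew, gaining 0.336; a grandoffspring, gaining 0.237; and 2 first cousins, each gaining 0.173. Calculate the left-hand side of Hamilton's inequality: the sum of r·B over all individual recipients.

r to a half-sibling = 1/4 (half-sibs share one parent — one path of length 2: r = (1/2)^2 = 1/4).
r to a full niece or nephew = 1/4 (full aunt/uncle↔niece/nephew: two paths of length 3 through the shared grandparent pair: r = 2·(1/2)^3 = 1/4).
r to a grandoffspring = 0.25 (two parent–offspring links: r = (1/2)^2 = 1/4).
r to a first cousin = 1/8 (first cousins share one grandparent pair — two paths of length 4: r = 2·(1/2)^4 = 1/8).
Summing one r·B term per recipient: 2·0.25·0.0499 + 1·0.25·0.336 + 1·0.25·0.237 + 2·0.125·0.173 = 0.21145.

0.21145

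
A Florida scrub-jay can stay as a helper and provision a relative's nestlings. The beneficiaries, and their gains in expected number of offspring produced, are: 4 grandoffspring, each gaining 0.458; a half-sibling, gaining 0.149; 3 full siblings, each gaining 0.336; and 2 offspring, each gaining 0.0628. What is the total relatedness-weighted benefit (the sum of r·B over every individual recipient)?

1.06205

r to a grandoffspring = 1/4 (two parent–offspring links: r = (1/2)^2 = 1/4).
r to a half-sibling = 1/4 (half-sibs share one parent — one path of length 2: r = (1/2)^2 = 1/4).
r to a full sibling = 1/2 (full sibs share both parents — two paths of length 2: r = 2·(1/2)^2 = 1/2).
r to an offspring = 0.5 (one parent–offspring link: r = (1/2)^1 = 1/2).
Summing one r·B term per recipient: 4·0.25·0.458 + 1·0.25·0.149 + 3·0.5·0.336 + 2·0.5·0.0628 = 1.06205.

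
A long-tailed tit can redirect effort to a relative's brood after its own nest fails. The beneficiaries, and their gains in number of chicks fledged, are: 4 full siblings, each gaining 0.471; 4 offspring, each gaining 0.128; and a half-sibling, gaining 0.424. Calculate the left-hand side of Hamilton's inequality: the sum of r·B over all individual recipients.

1.304

r to a full sibling = 1/2 (full sibs share both parents — two paths of length 2: r = 2·(1/2)^2 = 1/2).
r to an offspring = 1/2 (one parent–offspring link: r = (1/2)^1 = 1/2).
r to a half-sibling = 1/4 (half-sibs share one parent — one path of length 2: r = (1/2)^2 = 1/4).
Summing one r·B term per recipient: 4·0.5·0.471 + 4·0.5·0.128 + 1·0.25·0.424 = 1.304.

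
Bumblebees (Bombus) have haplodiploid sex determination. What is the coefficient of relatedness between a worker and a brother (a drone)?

0.25

Her haploid brother carries none of their father's genes and a random half of their mother's genome; that half matches the maternal half of her own genome with probability 1/2: r = 1/2 · 1/2 = 1/4.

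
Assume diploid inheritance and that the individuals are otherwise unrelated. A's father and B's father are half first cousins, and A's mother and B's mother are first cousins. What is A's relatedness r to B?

Independent pedigree routes through distinct common ancestors add.
A and B are related in two ways: half second cousins through their fathers (r = 1/64) and second cousins through their mothers (r = 1/32).
r = 1/64 + 1/32 = 3/64 = 0.046875.

0.046875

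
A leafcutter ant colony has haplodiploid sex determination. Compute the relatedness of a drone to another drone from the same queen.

Haploid brothers each carry a random half of the queen's diploid genome, so on average they share half: r = 1/2.

0.5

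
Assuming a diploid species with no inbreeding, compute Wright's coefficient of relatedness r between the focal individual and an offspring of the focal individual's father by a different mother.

0.25

Each parent–offspring link contributes a factor of 1/2, and independent paths through distinct common ancestors add.
Half-sibs share one parent — one path of length 2: r = (1/2)^2 = 1/4.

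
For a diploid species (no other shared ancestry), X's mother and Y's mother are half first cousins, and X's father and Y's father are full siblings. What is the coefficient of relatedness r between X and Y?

0.140625

Independent pedigree routes through distinct common ancestors add.
X and Y are related in two ways: half second cousins through their mothers (r = 1/64) and first cousins through their fathers (r = 1/8).
r = 1/64 + 1/8 = 9/64 = 0.140625.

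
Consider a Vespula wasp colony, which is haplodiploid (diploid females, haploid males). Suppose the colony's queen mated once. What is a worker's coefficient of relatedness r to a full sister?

0.75

Haplodiploid full sisters inherit their father's entire haploid genome identically (contributing 1/2) and on average half of their mother's contribution (1/2 · 1/2 = 1/4); r = 1/2 + 1/4 = 3/4.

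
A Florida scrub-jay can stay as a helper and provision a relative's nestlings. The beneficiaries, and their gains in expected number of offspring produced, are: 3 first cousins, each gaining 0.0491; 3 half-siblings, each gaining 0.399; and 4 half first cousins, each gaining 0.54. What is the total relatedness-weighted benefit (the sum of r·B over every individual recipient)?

r to a first cousin = 1/8 (first cousins share one grandparent pair — two paths of length 4: r = 2·(1/2)^4 = 1/8).
r to a half-sibling = 0.25 (half-sibs share one parent — one path of length 2: r = (1/2)^2 = 1/4).
r to a half first cousin = 0.0625 (half first cousins share one grandparent — one path of length 4: r = (1/2)^4 = 1/16).
Summing one r·B term per recipient: 3·0.125·0.0491 + 3·0.25·0.399 + 4·0.0625·0.54 = 0.4526625.

0.4526625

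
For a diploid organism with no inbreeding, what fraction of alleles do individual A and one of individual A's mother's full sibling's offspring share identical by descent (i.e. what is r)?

Each parent–offspring link contributes a factor of 1/2, and independent paths through distinct common ancestors add.
First cousins share one grandparent pair — two paths of length 4: r = 2·(1/2)^4 = 1/8.

0.125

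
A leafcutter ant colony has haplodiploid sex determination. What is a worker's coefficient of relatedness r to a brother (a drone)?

Her haploid brother carries none of their father's genes and a random half of their mother's genome; that half matches the maternal half of her own genome with probability 1/2: r = 1/2 · 1/2 = 1/4.

0.25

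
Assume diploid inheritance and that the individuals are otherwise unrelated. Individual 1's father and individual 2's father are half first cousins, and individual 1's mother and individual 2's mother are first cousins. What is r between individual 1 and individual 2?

Relatedness sums over independent paths through distinct common ancestors.
Individual 1 and individual 2 are related in two ways: half second cousins through their fathers (r = 1/64) and second cousins through their mothers (r = 1/32).
r = 1/64 + 1/32 = 0.046875.

0.046875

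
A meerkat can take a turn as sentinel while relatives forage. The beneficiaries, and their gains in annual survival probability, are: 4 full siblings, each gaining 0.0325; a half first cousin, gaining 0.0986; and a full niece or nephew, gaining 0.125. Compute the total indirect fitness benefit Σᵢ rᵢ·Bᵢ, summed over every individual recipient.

0.1024125

r to a full sibling = 0.5 (full sibs share both parents — two paths of length 2: r = 2·(1/2)^2 = 1/2).
r to a half first cousin = 1/16 (half first cousins share one grandparent — one path of length 4: r = (1/2)^4 = 1/16).
r to a full niece or nephew = 0.25 (full aunt/uncle↔niece/nephew: two paths of length 3 through the shared grandparent pair: r = 2·(1/2)^3 = 1/4).
Summing one r·B term per recipient: 4·0.5·0.0325 + 1·0.0625·0.0986 + 1·0.25·0.125 = 0.1024125.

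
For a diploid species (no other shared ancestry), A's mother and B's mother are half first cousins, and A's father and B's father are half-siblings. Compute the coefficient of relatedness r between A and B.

0.078125

With two independent routes of shared ancestry, r is the sum of the two contributions.
A and B are related in two ways: half second cousins through their mothers (r = 1/64) and half first cousins through their fathers (r = 1/16).
r = 1/64 + 1/16 = 0.078125.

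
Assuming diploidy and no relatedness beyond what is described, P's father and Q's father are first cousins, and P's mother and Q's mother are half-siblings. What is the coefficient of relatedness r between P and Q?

0.09375

Wright's path rule: contributions from independent ancestry routes add.
P and Q are related in two ways: second cousins through their fathers (r = 1/32) and half first cousins through their mothers (r = 1/16).
r = 1/32 + 1/16 = 0.09375.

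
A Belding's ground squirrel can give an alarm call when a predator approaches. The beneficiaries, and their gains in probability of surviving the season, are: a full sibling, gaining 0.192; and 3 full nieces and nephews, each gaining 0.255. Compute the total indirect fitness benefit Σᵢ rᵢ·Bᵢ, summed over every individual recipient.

0.28725

r to a full sibling = 0.5 (full sibs share both parents — two paths of length 2: r = 2·(1/2)^2 = 1/2).
r to a full niece or nephew = 1/4 (full aunt/uncle↔niece/nephew: two paths of length 3 through the shared grandparent pair: r = 2·(1/2)^3 = 1/4).
Summing one r·B term per recipient: 1·0.5·0.192 + 3·0.25·0.255 = 0.28725.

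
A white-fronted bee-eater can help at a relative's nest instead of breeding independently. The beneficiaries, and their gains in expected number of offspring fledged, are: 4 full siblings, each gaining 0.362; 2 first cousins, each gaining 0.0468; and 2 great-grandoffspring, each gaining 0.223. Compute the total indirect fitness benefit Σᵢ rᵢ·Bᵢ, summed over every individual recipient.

0.79145

r to a full sibling = 0.5 (full sibs share both parents — two paths of length 2: r = 2·(1/2)^2 = 1/2).
r to a first cousin = 0.125 (first cousins share one grandparent pair — two paths of length 4: r = 2·(1/2)^4 = 1/8).
r to a great-grandoffspring = 1/8 (three parent–offspring links: r = (1/2)^3 = 1/8).
Summing one r·B term per recipient: 4·0.5·0.362 + 2·0.125·0.0468 + 2·0.125·0.223 = 0.79145.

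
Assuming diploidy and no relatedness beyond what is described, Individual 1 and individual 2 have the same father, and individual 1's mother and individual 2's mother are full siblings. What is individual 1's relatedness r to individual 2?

0.375

Relatedness sums over independent paths through distinct common ancestors.
Individual 1 and individual 2 are related in two ways: half-sibs through their shared father (r = 1/4) and first cousins through their mothers (r = 1/8).
r = 1/4 + 1/8 = 0.375.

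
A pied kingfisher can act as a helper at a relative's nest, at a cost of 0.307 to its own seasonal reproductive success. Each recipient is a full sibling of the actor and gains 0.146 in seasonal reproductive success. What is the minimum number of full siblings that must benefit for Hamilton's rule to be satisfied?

r to a full sibling = 0.5 (full sibs share both parents — two paths of length 2: r = 2·(1/2)^2 = 1/2).
Hamilton's rule: n·r·B > C  ⇒  n > C/(r·B) = 0.307/(0.5·0.146) = 4.205.
The smallest integer exceeding 4.205 is 5.

5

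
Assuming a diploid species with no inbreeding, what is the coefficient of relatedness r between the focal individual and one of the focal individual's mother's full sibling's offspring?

0.125

Each parent–offspring link contributes a factor of 1/2, and independent paths through distinct common ancestors add.
First cousins share one grandparent pair — two paths of length 4: r = 2·(1/2)^4 = 1/8.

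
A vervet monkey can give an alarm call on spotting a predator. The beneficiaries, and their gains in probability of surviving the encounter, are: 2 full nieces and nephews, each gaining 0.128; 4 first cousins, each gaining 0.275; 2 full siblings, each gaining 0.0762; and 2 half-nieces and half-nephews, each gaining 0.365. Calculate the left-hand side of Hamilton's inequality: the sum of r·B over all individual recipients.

0.36895

r to a full niece or nephew = 1/4 (full aunt/uncle↔niece/nephew: two paths of length 3 through the shared grandparent pair: r = 2·(1/2)^3 = 1/4).
r to a first cousin = 0.125 (first cousins share one grandparent pair — two paths of length 4: r = 2·(1/2)^4 = 1/8).
r to a full sibling = 1/2 (full sibs share both parents — two paths of length 2: r = 2·(1/2)^2 = 1/2).
r to a half-niece or half-nephew = 1/8 (half-aunt/uncle↔niece/nephew: one path of length 3: r = (1/2)^3 = 1/8).
Summing one r·B term per recipient: 2·0.25·0.128 + 4·0.125·0.275 + 2·0.5·0.0762 + 2·0.125·0.365 = 0.36895.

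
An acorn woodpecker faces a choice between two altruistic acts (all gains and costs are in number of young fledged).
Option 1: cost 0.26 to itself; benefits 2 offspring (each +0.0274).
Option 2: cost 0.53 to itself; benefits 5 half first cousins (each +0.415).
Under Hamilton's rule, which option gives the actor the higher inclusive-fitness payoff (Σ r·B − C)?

Option 1

Option 1: r to an offspring = 0.5.
Option 1: Σ r·B − C = (2·0.5·0.0274) − 0.26 = -0.2326.
Option 2: r to a half first cousin = 0.0625.
Option 2: Σ r·B − C = (5·0.0625·0.415) − 0.53 = -0.4003125.
Option 1 has the higher net inclusive-fitness payoff.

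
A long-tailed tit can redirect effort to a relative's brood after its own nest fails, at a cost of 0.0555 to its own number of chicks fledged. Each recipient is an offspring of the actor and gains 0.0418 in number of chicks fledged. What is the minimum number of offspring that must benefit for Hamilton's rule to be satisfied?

3

r to an offspring = 0.5 (one parent–offspring link: r = (1/2)^1 = 1/2).
Hamilton's rule: n·r·B > C  ⇒  n > C/(r·B) = 0.0555/(0.5·0.0418) = 2.656.
The smallest integer exceeding 2.656 is 3.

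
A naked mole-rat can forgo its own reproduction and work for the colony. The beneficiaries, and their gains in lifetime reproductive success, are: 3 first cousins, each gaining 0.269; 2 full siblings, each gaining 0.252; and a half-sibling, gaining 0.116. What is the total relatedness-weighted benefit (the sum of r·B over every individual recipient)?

0.381875

r to a first cousin = 1/8 (first cousins share one grandparent pair — two paths of length 4: r = 2·(1/2)^4 = 1/8).
r to a full sibling = 1/2 (full sibs share both parents — two paths of length 2: r = 2·(1/2)^2 = 1/2).
r to a half-sibling = 1/4 (half-sibs share one parent — one path of length 2: r = (1/2)^2 = 1/4).
Summing one r·B term per recipient: 3·0.125·0.269 + 2·0.5·0.252 + 1·0.25·0.116 = 0.381875.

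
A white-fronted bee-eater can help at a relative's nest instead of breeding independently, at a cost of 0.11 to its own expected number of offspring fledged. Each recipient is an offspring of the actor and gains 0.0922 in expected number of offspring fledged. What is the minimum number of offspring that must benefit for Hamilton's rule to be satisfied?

3

r to an offspring = 1/2 (one parent–offspring link: r = (1/2)^1 = 1/2).
Hamilton's rule: n·r·B > C  ⇒  n > C/(r·B) = 0.11/(0.5·0.0922) = 2.386.
The smallest integer exceeding 2.386 is 3.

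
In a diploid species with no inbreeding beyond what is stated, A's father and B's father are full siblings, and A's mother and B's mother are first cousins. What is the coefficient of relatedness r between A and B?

0.15625

Relatedness sums over independent paths through distinct common ancestors.
A and B are related in two ways: first cousins through their fathers (r = 1/8) and second cousins through their mothers (r = 1/32).
r = 1/8 + 1/32 = 5/32 = 0.15625.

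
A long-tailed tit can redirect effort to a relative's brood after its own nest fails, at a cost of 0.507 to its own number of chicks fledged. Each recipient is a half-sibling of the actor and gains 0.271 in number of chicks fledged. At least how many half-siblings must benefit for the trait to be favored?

8

r to a half-sibling = 0.25 (half-sibs share one parent — one path of length 2: r = (1/2)^2 = 1/4).
Hamilton's rule: n·r·B > C  ⇒  n > C/(r·B) = 0.507/(0.25·0.271) = 7.483.
The smallest integer exceeding 7.483 is 8.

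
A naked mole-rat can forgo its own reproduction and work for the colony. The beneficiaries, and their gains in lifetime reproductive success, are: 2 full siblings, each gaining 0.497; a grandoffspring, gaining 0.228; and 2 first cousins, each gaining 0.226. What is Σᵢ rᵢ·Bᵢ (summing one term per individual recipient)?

0.6105

r to a full sibling = 0.5 (full sibs share both parents — two paths of length 2: r = 2·(1/2)^2 = 1/2).
r to a grandoffspring = 0.25 (two parent–offspring links: r = (1/2)^2 = 1/4).
r to a first cousin = 1/8 (first cousins share one grandparent pair — two paths of length 4: r = 2·(1/2)^4 = 1/8).
Summing one r·B term per recipient: 2·0.5·0.497 + 1·0.25·0.228 + 2·0.125·0.226 = 0.6105.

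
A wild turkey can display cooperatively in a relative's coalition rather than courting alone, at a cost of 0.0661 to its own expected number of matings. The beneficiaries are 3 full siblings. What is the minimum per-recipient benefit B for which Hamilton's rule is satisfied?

0.0441

r to a full sibling = 0.5 (full sibs share both parents — two paths of length 2: r = 2·(1/2)^2 = 1/2).
Hamilton's rule with n recipients of equal r: n·r·B > C, so B > C/(n·r) = 0.0661/(3·0.5) = 0.0441.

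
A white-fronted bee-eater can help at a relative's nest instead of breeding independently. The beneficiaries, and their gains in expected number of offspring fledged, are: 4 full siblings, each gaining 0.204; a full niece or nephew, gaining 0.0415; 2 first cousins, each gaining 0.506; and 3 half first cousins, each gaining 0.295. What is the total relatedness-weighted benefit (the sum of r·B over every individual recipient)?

r to a full sibling = 0.5 (full sibs share both parents — two paths of length 2: r = 2·(1/2)^2 = 1/2).
r to a full niece or nephew = 0.25 (full aunt/uncle↔niece/nephew: two paths of length 3 through the shared grandparent pair: r = 2·(1/2)^3 = 1/4).
r to a first cousin = 1/8 (first cousins share one grandparent pair — two paths of length 4: r = 2·(1/2)^4 = 1/8).
r to a half first cousin = 1/16 (half first cousins share one grandparent — one path of length 4: r = (1/2)^4 = 1/16).
Summing one r·B term per recipient: 4·0.5·0.204 + 1·0.25·0.0415 + 2·0.125·0.506 + 3·0.0625·0.295 = 0.6001875.

0.6001875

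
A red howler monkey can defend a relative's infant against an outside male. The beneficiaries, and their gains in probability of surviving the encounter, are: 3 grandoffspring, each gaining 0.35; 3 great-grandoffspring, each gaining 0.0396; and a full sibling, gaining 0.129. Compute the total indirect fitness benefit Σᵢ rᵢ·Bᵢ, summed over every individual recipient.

r to a grandoffspring = 1/4 (two parent–offspring links: r = (1/2)^2 = 1/4).
r to a great-grandoffspring = 0.125 (three parent–offspring links: r = (1/2)^3 = 1/8).
r to a full sibling = 0.5 (full sibs share both parents — two paths of length 2: r = 2·(1/2)^2 = 1/2).
Summing one r·B term per recipient: 3·0.25·0.35 + 3·0.125·0.0396 + 1·0.5·0.129 = 0.34185.

0.34185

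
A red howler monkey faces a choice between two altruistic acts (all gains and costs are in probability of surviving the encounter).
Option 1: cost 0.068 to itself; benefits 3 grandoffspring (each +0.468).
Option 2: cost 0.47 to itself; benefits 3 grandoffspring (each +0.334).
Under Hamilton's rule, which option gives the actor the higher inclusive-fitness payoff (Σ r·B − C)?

Option 1

Option 1: r to a grandoffspring = 0.25.
Option 1: Σ r·B − C = (3·0.25·0.468) − 0.068 = 0.283.
Option 2: r to a grandoffspring = 0.25.
Option 2: Σ r·B − C = (3·0.25·0.334) − 0.47 = -0.2195.
Option 1 has the higher net inclusive-fitness payoff.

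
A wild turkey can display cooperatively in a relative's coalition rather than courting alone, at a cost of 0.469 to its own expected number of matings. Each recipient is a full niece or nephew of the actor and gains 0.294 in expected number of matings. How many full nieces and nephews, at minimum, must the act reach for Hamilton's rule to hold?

r to a full niece or nephew = 1/4 (full aunt/uncle↔niece/nephew: two paths of length 3 through the shared grandparent pair: r = 2·(1/2)^3 = 1/4).
Hamilton's rule: n·r·B > C  ⇒  n > C/(r·B) = 0.469/(0.25·0.294) = 6.381.
The smallest integer exceeding 6.381 is 7.

7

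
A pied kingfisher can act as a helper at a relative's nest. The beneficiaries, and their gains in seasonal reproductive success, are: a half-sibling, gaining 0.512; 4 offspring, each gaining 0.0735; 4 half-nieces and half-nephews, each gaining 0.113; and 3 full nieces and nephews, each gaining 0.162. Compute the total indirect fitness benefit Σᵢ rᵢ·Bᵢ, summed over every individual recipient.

r to a half-sibling = 1/4 (half-sibs share one parent — one path of length 2: r = (1/2)^2 = 1/4).
r to an offspring = 1/2 (one parent–offspring link: r = (1/2)^1 = 1/2).
r to a half-niece or half-nephew = 1/8 (half-aunt/uncle↔niece/nephew: one path of length 3: r = (1/2)^3 = 1/8).
r to a full niece or nephew = 1/4 (full aunt/uncle↔niece/nephew: two paths of length 3 through the shared grandparent pair: r = 2·(1/2)^3 = 1/4).
Summing one r·B term per recipient: 1·0.25·0.512 + 4·0.5·0.0735 + 4·0.125·0.113 + 3·0.25·0.162 = 0.453.

0.453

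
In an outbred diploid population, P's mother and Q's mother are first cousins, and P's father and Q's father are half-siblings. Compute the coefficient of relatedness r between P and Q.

Relatedness sums over independent paths through distinct common ancestors.
P and Q are related in two ways: second cousins through their mothers (r = 1/32) and half first cousins through their fathers (r = 1/16).
r = 1/32 + 1/16 = 0.09375.

0.09375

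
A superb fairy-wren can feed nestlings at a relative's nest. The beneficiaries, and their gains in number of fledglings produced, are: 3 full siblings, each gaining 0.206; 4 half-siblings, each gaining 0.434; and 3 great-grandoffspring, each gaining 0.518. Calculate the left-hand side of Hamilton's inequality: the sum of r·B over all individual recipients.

r to a full sibling = 1/2 (full sibs share both parents — two paths of length 2: r = 2·(1/2)^2 = 1/2).
r to a half-sibling = 0.25 (half-sibs share one parent — one path of length 2: r = (1/2)^2 = 1/4).
r to a great-grandoffspring = 1/8 (three parent–offspring links: r = (1/2)^3 = 1/8).
Summing one r·B term per recipient: 3·0.5·0.206 + 4·0.25·0.434 + 3·0.125·0.518 = 0.93725.

0.93725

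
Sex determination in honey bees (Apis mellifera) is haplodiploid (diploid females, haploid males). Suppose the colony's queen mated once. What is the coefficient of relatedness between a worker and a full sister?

Haplodiploid full sisters inherit their father's entire haploid genome identically (contributing 1/2) and on average half of their mother's contribution (1/2 · 1/2 = 1/4); r = 1/2 + 1/4 = 3/4.

0.75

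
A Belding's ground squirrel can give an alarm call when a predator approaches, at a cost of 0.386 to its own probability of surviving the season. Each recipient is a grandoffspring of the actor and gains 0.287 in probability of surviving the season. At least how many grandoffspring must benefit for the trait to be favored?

r to a grandoffspring = 0.25 (two parent–offspring links: r = (1/2)^2 = 1/4).
Hamilton's rule: n·r·B > C  ⇒  n > C/(r·B) = 0.386/(0.25·0.287) = 5.38.
The smallest integer exceeding 5.38 is 6.

6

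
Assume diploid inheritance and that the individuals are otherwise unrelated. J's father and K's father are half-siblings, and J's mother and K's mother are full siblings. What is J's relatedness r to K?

With two independent routes of shared ancestry, r is the sum of the two contributions.
J and K are related in two ways: half first cousins through their fathers (r = 1/16) and first cousins through their mothers (r = 1/8).
r = 1/16 + 1/8 = 0.1875.

0.1875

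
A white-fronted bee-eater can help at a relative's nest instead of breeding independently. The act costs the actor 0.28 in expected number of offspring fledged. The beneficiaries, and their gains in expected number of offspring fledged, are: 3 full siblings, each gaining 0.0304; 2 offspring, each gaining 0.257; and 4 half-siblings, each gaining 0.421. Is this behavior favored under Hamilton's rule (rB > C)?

Yes

Hamilton's rule: the trait is favored when the sum of r·B over every recipient exceeds the actor's cost C.
r to a full sibling = 0.5 (full sibs share both parents — two paths of length 2: r = 2·(1/2)^2 = 1/2).
r to an offspring = 1/2 (one parent–offspring link: r = (1/2)^1 = 1/2).
r to a half-sibling = 1/4 (half-sibs share one parent — one path of length 2: r = (1/2)^2 = 1/4).
Summing one r·B term per recipient: 3·0.5·0.0304 + 2·0.5·0.257 + 4·0.25·0.421 = 0.7236.
0.7236 > 0.28: the indirect benefit exceeds the cost.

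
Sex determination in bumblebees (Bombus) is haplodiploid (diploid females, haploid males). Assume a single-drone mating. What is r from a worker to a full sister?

0.75

Haplodiploid full sisters inherit their father's entire haploid genome identically (contributing 1/2) and on average half of their mother's contribution (1/2 · 1/2 = 1/4); r = 1/2 + 1/4 = 3/4.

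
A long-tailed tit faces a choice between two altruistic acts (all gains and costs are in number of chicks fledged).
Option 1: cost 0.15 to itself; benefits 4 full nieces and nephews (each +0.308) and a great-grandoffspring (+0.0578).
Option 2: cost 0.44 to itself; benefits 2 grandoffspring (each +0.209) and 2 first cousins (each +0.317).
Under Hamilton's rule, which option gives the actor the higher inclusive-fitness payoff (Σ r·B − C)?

Option 1

Option 1: r to a full niece or nephew = 0.25.
Option 1: r to a great-grandoffspring = 0.125.
Option 1: Σ r·B − C = (4·0.25·0.308 + 1·0.125·0.0578) − 0.15 = 0.165225.
Option 2: r to a grandoffspring = 0.25.
Option 2: r to a first cousin = 0.125.
Option 2: Σ r·B − C = (2·0.25·0.209 + 2·0.125·0.317) − 0.44 = -0.25625.
Option 1 has the higher net inclusive-fitness payoff.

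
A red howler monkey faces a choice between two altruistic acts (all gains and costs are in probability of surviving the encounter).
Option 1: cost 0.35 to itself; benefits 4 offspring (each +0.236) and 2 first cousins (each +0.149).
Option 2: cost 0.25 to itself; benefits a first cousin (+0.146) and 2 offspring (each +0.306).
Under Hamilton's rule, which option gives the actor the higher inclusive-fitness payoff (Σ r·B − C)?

Option 1: r to an offspring = 0.5.
Option 1: r to a first cousin = 0.125.
Option 1: Σ r·B − C = (4·0.5·0.236 + 2·0.125·0.149) − 0.35 = 0.15925.
Option 2: r to a first cousin = 0.125.
Option 2: r to an offspring = 0.5.
Option 2: Σ r·B − C = (1·0.125·0.146 + 2·0.5·0.306) − 0.25 = 0.07425.
Option 1 has the higher net inclusive-fitness payoff.

Option 1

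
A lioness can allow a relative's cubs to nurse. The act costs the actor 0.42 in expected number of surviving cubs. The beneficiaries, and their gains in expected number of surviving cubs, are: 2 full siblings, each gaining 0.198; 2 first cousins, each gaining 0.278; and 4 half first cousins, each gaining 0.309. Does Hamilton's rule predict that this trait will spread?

Hamilton's rule: the trait is favored when the sum of r·B over every recipient exceeds the actor's cost C.
r to a full sibling = 1/2 (full sibs share both parents — two paths of length 2: r = 2·(1/2)^2 = 1/2).
r to a first cousin = 1/8 (first cousins share one grandparent pair — two paths of length 4: r = 2·(1/2)^4 = 1/8).
r to a half first cousin = 1/16 (half first cousins share one grandparent — one path of length 4: r = (1/2)^4 = 1/16).
Summing one r·B term per recipient: 2·0.5·0.198 + 2·0.125·0.278 + 4·0.0625·0.309 = 0.34475.
0.34475 < 0.42: the indirect benefit is less than the cost.

No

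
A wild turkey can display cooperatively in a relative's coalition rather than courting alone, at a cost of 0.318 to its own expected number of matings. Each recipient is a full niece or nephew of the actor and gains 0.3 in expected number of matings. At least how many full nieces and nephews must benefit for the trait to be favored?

r to a full niece or nephew = 1/4 (full aunt/uncle↔niece/nephew: two paths of length 3 through the shared grandparent pair: r = 2·(1/2)^3 = 1/4).
Hamilton's rule: n·r·B > C  ⇒  n > C/(r·B) = 0.318/(0.25·0.3) = 4.24.
The smallest integer exceeding 4.24 is 5.

5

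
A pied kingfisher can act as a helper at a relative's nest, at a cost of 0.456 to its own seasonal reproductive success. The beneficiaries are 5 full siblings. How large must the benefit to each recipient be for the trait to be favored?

0.1824

r to a full sibling = 0.5 (full sibs share both parents — two paths of length 2: r = 2·(1/2)^2 = 1/2).
Hamilton's rule with n recipients of equal r: n·r·B > C, so B > C/(n·r) = 0.456/(5·0.5) = 0.1824.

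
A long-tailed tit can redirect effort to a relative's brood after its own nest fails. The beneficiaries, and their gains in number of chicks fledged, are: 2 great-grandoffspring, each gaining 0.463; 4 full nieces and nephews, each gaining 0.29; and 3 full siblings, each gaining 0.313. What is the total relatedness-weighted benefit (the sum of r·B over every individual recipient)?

0.87525

r to a great-grandoffspring = 1/8 (three parent–offspring links: r = (1/2)^3 = 1/8).
r to a full niece or nephew = 0.25 (full aunt/uncle↔niece/nephew: two paths of length 3 through the shared grandparent pair: r = 2·(1/2)^3 = 1/4).
r to a full sibling = 1/2 (full sibs share both parents — two paths of length 2: r = 2·(1/2)^2 = 1/2).
Summing one r·B term per recipient: 2·0.125·0.463 + 4·0.25·0.29 + 3·0.5·0.313 = 0.87525.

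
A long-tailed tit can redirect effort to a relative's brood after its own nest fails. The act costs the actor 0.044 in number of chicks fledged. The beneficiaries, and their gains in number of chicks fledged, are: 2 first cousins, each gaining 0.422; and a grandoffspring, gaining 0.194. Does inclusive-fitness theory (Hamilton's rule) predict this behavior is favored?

Hamilton's rule: the trait is favored when the sum of r·B over every recipient exceeds the actor's cost C.
r to a first cousin = 1/8 (first cousins share one grandparent pair — two paths of length 4: r = 2·(1/2)^4 = 1/8).
r to a grandoffspring = 0.25 (two parent–offspring links: r = (1/2)^2 = 1/4).
Summing one r·B term per recipient: 2·0.125·0.422 + 1·0.25·0.194 = 0.154.
0.154 > 0.044: the indirect benefit exceeds the cost.

Yes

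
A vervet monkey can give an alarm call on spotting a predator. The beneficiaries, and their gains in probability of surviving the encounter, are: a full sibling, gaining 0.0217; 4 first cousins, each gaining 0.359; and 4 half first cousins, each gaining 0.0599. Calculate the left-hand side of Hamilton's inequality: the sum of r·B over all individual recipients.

0.205325

r to a full sibling = 1/2 (full sibs share both parents — two paths of length 2: r = 2·(1/2)^2 = 1/2).
r to a first cousin = 1/8 (first cousins share one grandparent pair — two paths of length 4: r = 2·(1/2)^4 = 1/8).
r to a half first cousin = 1/16 (half first cousins share one grandparent — one path of length 4: r = (1/2)^4 = 1/16).
Summing one r·B term per recipient: 1·0.5·0.0217 + 4·0.125·0.359 + 4·0.0625·0.0599 = 0.205325.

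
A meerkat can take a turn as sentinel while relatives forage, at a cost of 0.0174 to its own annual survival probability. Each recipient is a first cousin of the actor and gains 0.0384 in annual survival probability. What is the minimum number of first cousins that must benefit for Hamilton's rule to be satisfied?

r to a first cousin = 0.125 (first cousins share one grandparent pair — two paths of length 4: r = 2·(1/2)^4 = 1/8).
Hamilton's rule: n·r·B > C  ⇒  n > C/(r·B) = 0.0174/(0.125·0.0384) = 3.625.
The smallest integer exceeding 3.625 is 4.

4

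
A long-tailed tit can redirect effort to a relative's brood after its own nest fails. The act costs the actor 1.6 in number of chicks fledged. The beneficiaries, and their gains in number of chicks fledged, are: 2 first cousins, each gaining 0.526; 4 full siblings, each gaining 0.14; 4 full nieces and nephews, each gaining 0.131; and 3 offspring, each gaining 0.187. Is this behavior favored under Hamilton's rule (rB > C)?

Hamilton's rule: the trait is favored when the sum of r·B over every recipient exceeds the actor's cost C.
r to a first cousin = 0.125 (first cousins share one grandparent pair — two paths of length 4: r = 2·(1/2)^4 = 1/8).
r to a full sibling = 0.5 (full sibs share both parents — two paths of length 2: r = 2·(1/2)^2 = 1/2).
r to a full niece or nephew = 0.25 (full aunt/uncle↔niece/nephew: two paths of length 3 through the shared grandparent pair: r = 2·(1/2)^3 = 1/4).
r to an offspring = 0.5 (one parent–offspring link: r = (1/2)^1 = 1/2).
Summing one r·B term per recipient: 2·0.125·0.526 + 4·0.5·0.14 + 4·0.25·0.131 + 3·0.5·0.187 = 0.823.
0.823 < 1.6: the indirect benefit is less than the cost.

No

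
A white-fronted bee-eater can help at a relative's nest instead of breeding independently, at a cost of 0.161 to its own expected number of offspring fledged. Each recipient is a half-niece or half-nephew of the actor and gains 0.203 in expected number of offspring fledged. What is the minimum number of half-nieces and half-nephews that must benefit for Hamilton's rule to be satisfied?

7

r to a half-niece or half-nephew = 1/8 (half-aunt/uncle↔niece/nephew: one path of length 3: r = (1/2)^3 = 1/8).
Hamilton's rule: n·r·B > C  ⇒  n > C/(r·B) = 0.161/(0.125·0.203) = 6.345.
The smallest integer exceeding 6.345 is 7.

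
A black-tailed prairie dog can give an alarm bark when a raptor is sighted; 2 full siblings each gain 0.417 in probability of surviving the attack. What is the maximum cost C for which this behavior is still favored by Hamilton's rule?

r to a full sibling = 0.5 (full sibs share both parents — two paths of length 2: r = 2·(1/2)^2 = 1/2).
Hamilton's rule: n·r·B > C, so the trait is favored while C < n·r·B = 2·0.5·0.417 = 0.417.

0.417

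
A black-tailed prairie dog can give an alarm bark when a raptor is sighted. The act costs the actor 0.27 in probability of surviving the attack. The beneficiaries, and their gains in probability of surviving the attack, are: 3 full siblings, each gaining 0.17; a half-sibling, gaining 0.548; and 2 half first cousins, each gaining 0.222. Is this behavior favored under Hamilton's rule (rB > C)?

Yes

Hamilton's rule: the trait is favored when the sum of r·B over every recipient exceeds the actor's cost C.
r to a full sibling = 1/2 (full sibs share both parents — two paths of length 2: r = 2·(1/2)^2 = 1/2).
r to a half-sibling = 1/4 (half-sibs share one parent — one path of length 2: r = (1/2)^2 = 1/4).
r to a half first cousin = 1/16 (half first cousins share one grandparent — one path of length 4: r = (1/2)^4 = 1/16).
Summing one r·B term per recipient: 3·0.5·0.17 + 1·0.25·0.548 + 2·0.0625·0.222 = 0.41975.
0.41975 > 0.27: the indirect benefit exceeds the cost.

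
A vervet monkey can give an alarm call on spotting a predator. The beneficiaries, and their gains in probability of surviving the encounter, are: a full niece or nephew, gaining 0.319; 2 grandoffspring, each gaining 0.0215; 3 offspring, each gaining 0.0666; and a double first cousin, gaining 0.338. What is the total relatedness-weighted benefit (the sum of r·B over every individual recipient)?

0.2749

r to a full niece or nephew = 0.25 (full aunt/uncle↔niece/nephew: two paths of length 3 through the shared grandparent pair: r = 2·(1/2)^3 = 1/4).
r to a grandoffspring = 1/4 (two parent–offspring links: r = (1/2)^2 = 1/4).
r to an offspring = 1/2 (one parent–offspring link: r = (1/2)^1 = 1/2).
r to a double first cousin = 1/4 (double first cousins share both grandparent pairs — four paths of length 4: r = 4·(1/2)^4 = 1/4).
Summing one r·B term per recipient: 1·0.25·0.319 + 2·0.25·0.0215 + 3·0.5·0.0666 + 1·0.25·0.338 = 0.2749.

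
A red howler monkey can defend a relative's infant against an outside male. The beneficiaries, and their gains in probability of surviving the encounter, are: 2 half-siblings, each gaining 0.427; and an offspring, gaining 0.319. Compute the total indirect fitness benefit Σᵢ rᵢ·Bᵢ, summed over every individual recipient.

0.373

r to a half-sibling = 1/4 (half-sibs share one parent — one path of length 2: r = (1/2)^2 = 1/4).
r to an offspring = 0.5 (one parent–offspring link: r = (1/2)^1 = 1/2).
Summing one r·B term per recipient: 2·0.25·0.427 + 1·0.5·0.319 = 0.373.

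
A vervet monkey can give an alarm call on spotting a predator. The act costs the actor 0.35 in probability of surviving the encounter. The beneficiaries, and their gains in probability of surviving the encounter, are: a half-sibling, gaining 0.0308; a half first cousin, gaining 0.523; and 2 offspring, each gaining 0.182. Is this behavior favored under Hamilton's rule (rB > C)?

Hamilton's rule: the trait is favored when the sum of r·B over every recipient exceeds the actor's cost C.
r to a half-sibling = 0.25 (half-sibs share one parent — one path of length 2: r = (1/2)^2 = 1/4).
r to a half first cousin = 1/16 (half first cousins share one grandparent — one path of length 4: r = (1/2)^4 = 1/16).
r to an offspring = 0.5 (one parent–offspring link: r = (1/2)^1 = 1/2).
Summing one r·B term per recipient: 1·0.25·0.0308 + 1·0.0625·0.523 + 2·0.5·0.182 = 0.2223875.
0.2223875 < 0.35: the indirect benefit is less than the cost.

No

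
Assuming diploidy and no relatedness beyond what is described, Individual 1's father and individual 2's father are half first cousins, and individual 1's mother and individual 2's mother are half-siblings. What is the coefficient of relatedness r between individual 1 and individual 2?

0.078125

Independent pedigree routes through distinct common ancestors add.
Individual 1 and individual 2 are related in two ways: half second cousins through their fathers (r = 1/64) and half first cousins through their mothers (r = 1/16).
r = 1/64 + 1/16 = 5/64 = 0.078125.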